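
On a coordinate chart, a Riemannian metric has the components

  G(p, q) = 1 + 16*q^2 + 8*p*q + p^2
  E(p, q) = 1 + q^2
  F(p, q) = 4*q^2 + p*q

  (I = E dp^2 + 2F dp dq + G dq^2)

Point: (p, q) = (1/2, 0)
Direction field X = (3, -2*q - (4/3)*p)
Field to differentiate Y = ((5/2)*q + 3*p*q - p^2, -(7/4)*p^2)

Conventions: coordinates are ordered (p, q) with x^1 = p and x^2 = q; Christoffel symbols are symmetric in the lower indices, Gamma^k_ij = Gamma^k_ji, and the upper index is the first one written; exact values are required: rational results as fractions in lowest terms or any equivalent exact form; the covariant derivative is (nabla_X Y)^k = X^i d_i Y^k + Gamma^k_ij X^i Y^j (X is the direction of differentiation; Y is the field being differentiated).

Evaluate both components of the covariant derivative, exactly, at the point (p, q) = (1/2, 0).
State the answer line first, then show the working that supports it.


Answer: (nabla_X Y)^p = -17/3, (nabla_X Y)^q = -629/120

E = 1, F = 0, G = 5/4 at the point
E_p = 0, E_q = 0, F_p = 0, F_q = 1/2, G_p = 1, G_q = 4
EG - F^2 = 5/4;  g^inv = (4/5) * [[5/4, 0], [0, 1]]
first-kind symbols [ij,l] = (1/2)(d_i g_jl + d_j g_il - d_l g_ij): [pp,p] = E_p/2 = 0, [pp,q] = F_p - E_q/2 = 0, [pq,p] = E_q/2 = 0, [pq,q] = G_p/2 = 1/2, [qq,p] = F_q - G_p/2 = 0, [qq,q] = G_q/2 = 2
Gamma^p_ij = (G*[ij,p] - F*[ij,q])/(EG - F^2), Gamma^q_ij = (E*[ij,q] - F*[ij,p])/(EG - F^2)
Gamma_ppp = 0, Gamma_ppq = 0, Gamma_pqq = 0, Gamma_qpp = 0, Gamma_qpq = 2/5, Gamma_qqq = 8/5
X = (3, -2/3), Y = (-1/4, -7/16) at the point


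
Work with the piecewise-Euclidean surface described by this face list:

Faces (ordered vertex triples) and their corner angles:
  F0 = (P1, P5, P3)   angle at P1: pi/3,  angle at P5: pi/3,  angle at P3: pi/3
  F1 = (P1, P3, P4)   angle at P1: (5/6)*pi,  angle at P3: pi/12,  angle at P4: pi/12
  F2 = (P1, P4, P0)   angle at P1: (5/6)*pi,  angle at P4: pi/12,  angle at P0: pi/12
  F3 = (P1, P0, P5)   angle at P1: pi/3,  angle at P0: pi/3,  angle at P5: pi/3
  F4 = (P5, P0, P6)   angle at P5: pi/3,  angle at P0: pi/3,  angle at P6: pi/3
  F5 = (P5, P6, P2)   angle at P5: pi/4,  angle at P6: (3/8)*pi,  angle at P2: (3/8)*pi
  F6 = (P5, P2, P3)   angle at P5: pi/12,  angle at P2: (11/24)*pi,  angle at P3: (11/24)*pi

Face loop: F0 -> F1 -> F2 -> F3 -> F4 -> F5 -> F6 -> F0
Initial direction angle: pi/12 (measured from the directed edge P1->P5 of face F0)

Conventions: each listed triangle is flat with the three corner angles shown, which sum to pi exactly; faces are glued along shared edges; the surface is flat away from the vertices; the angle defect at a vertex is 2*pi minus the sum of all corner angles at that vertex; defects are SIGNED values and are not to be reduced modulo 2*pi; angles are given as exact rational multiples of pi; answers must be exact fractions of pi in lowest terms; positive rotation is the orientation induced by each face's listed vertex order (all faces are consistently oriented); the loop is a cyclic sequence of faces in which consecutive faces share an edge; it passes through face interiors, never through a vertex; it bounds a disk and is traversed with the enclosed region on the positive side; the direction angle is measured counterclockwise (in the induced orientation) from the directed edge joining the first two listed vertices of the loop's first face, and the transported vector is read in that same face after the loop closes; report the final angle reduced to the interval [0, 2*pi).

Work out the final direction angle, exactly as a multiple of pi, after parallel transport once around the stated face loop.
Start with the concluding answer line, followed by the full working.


Answer: final direction angle = (5/12)*pi

enclosed vertex P1: corner angles sum to (7/3)*pi, defect = 2*pi - (7/3)*pi = -pi/3
enclosed vertex P5: corner angles sum to (4/3)*pi, defect = 2*pi - (4/3)*pi = (2/3)*pi
the final direction is the initial angle plus the enclosed defects, taken mod 2*pi in the induced orientation
final angle = pi/12 + pi/3 = (5/12)*pi (mod 2*pi)


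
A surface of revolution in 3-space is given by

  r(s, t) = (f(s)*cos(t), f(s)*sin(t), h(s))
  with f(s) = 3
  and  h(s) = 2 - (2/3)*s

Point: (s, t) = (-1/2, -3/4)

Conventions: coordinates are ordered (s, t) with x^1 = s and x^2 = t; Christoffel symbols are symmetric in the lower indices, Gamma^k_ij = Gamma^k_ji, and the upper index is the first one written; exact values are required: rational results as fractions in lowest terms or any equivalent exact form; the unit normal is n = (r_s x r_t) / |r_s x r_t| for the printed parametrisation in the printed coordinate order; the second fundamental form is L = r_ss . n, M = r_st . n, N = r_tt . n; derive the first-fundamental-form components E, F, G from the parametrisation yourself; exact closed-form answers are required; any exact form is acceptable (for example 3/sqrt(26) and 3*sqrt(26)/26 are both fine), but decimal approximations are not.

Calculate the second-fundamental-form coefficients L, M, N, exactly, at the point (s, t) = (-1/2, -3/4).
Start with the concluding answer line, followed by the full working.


Answer: L = 0, M = 0, N = -3

f = 3, f' = 0, f'' = 0, h' = -2/3, h'' = 0
E = 4/9, F = 0, G = 9; answer radicand W^2 = 4/9
unnormalised second-form numerators: l = 0, m = 0, n = -2; L = l/sqrt(4/9), and similarly M = m/sqrt(W^2), N = n/sqrt(W^2)


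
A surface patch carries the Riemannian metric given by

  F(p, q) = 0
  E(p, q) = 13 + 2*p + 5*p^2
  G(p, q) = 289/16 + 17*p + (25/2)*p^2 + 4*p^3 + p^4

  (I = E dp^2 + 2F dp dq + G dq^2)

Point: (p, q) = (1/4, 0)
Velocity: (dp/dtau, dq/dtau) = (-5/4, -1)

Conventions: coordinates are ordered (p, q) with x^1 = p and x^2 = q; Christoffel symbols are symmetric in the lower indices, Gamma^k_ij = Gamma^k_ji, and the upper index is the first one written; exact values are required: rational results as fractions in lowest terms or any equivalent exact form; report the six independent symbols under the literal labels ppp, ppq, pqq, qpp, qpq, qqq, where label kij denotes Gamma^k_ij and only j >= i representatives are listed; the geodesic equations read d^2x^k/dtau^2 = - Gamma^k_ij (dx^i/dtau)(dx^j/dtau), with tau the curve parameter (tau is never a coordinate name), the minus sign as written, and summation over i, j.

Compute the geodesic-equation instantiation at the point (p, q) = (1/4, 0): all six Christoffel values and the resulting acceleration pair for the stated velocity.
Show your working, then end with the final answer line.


E = 221/16, F = 0, G = 5929/256 at the point
E_p = 9/2, E_q = 0, F_p = 0, F_q = 0, G_p = 385/16, G_q = 0
EG - F^2 = 1310309/4096;  g^inv = (4096/1310309) * [[5929/256, 0], [0, 221/16]]
first-kind symbols [ij,l] = (1/2)(d_i g_jl + d_j g_il - d_l g_ij): [pp,p] = E_p/2 = 9/4, [pp,q] = F_p - E_q/2 = 0, [pq,p] = E_q/2 = 0, [pq,q] = G_p/2 = 385/32, [qq,p] = F_q - G_p/2 = -385/32, [qq,q] = G_q/2 = 0
Gamma^p_ij = (G*[ij,p] - F*[ij,q])/(EG - F^2), Gamma^q_ij = (E*[ij,q] - F*[ij,p])/(EG - F^2)
Gamma_ppp = 36/221, Gamma_ppq = 0, Gamma_pqq = -385/442, Gamma_qpp = 0, Gamma_qpq = 40/77, Gamma_qqq = 0
d^2p/dtau^2 = -(Gamma_ppp*(-5/4)^2 + 2*Gamma_ppq*(-5/4)*(-1) + Gamma_pqq*(-1)^2) = 545/884
d^2q/dtau^2 = -(Gamma_qpp*(-5/4)^2 + 2*Gamma_qpq*(-5/4)*(-1) + Gamma_qqq*(-1)^2) = -100/77

Answer: Gamma_ppp = 36/221, Gamma_ppq = 0, Gamma_pqq = -385/442, Gamma_qpp = 0, Gamma_qpq = 40/77, Gamma_qqq = 0; accelerations (d^2p/dtau^2, d^2q/dtau^2) = (545/884, -100/77)


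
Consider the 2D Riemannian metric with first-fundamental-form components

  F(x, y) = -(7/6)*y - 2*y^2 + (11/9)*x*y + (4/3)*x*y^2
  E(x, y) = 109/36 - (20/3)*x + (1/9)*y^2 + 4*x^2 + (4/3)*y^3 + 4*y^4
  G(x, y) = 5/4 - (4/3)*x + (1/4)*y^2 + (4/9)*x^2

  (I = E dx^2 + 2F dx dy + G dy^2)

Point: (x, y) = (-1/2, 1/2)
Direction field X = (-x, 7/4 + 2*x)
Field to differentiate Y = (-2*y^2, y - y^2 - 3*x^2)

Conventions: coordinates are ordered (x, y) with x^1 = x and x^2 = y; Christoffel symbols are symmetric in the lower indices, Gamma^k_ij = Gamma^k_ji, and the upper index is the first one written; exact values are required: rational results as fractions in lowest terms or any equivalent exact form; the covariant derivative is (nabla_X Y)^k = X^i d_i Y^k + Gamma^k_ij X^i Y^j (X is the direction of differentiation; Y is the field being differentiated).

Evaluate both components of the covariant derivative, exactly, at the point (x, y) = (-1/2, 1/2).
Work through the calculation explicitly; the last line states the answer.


E = 281/36, F = -14/9, G = 301/144 at the point
E_x = -32/3, E_y = 28/9, F_x = 17/18, F_y = -40/9, G_x = -16/9, G_y = 1/4
EG - F^2 = 72037/5184;  g^inv = (5184/72037) * [[301/144, 14/9], [14/9, 281/36]]
first-kind symbols [ij,l] = (1/2)(d_i g_jl + d_j g_il - d_l g_ij): [xx,x] = E_x/2 = -16/3, [xx,y] = F_x - E_y/2 = -11/18, [xy,x] = E_y/2 = 14/9, [xy,y] = G_x/2 = -8/9, [yy,x] = F_y - G_x/2 = -32/9, [yy,y] = G_y/2 = 1/8
Gamma^x_ij = (G*[ij,x] - F*[ij,y])/(EG - F^2), Gamma^y_ij = (E*[ij,y] - F*[ij,x])/(EG - F^2)
Gamma_xxx = -8960/10291, Gamma_xxy = 1384/10291, Gamma_xyy = -5360/10291, Gamma_yxx = -67736/72037, Gamma_yxy = -23424/72037, Gamma_yyy = -23614/72037
X = (1/2, 3/4), Y = (-1/2, -1/2) at the point

Answer: (nabla_X Y)^x = -24103/20582, (nabla_X Y)^y = 593939/288148


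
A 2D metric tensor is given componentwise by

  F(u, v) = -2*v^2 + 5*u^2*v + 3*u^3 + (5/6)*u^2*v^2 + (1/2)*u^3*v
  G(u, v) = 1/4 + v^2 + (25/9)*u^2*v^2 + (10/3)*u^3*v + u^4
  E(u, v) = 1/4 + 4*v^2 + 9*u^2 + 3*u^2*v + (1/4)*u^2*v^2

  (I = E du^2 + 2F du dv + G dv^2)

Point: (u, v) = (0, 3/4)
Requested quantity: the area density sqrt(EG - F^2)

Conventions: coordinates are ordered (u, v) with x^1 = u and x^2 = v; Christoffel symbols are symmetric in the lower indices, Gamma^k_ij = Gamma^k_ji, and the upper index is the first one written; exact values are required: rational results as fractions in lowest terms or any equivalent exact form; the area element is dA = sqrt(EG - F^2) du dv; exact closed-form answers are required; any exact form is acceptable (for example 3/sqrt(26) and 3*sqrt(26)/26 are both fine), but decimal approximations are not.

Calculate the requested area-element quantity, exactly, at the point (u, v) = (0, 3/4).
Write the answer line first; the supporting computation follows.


Answer: sqrt(EG - F^2) = 7/8

E = 5/2, F = -9/8, G = 13/16; EG - F^2 = 49/64


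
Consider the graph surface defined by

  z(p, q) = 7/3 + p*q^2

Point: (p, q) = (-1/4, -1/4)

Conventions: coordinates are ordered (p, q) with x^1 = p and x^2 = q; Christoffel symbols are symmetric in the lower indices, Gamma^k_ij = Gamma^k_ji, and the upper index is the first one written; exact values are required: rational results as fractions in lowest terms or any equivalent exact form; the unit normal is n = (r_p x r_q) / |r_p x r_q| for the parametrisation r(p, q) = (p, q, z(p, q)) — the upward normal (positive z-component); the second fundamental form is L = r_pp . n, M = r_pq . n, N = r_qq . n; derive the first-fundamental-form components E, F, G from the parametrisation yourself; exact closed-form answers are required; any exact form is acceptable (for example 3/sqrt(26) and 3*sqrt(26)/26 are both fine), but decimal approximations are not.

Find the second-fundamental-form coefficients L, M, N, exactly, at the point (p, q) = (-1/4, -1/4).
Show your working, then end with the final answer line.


z_p = 1/16, z_q = 1/8, z_pp = 0, z_pq = -1/2, z_qq = -1/2
E = 257/256, F = 1/128, G = 65/64; answer radicand W^2 = 261/256
unnormalised second-form numerators: l = 0, m = -1/2, n = -1/2; L = l/sqrt(261/256), and similarly M = m/sqrt(W^2), N = n/sqrt(W^2)

Answer: L = 0, M = -8*sqrt(29)/87, N = -8*sqrt(29)/87


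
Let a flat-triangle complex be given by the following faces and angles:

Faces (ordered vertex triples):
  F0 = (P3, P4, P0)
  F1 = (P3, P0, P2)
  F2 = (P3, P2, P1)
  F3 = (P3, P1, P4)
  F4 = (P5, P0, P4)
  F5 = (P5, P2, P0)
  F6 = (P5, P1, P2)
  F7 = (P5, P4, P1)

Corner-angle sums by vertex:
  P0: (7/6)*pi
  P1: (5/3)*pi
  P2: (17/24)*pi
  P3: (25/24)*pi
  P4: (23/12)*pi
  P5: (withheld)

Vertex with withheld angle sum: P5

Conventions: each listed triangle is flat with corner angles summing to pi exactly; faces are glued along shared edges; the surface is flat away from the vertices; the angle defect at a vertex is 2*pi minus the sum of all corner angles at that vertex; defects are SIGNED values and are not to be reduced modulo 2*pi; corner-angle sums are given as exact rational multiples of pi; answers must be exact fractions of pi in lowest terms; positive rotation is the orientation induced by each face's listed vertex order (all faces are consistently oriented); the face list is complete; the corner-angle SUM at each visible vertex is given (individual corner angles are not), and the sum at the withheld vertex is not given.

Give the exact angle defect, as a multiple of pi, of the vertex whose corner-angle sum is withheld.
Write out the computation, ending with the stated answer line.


V = 6, E = 12, F = 8; chi = V - E + F = 2
Gauss-Bonnet: total defect = 2*pi*chi = 4*pi; visible defects sum to (7/2)*pi

Answer: defect(P5) = pi/2


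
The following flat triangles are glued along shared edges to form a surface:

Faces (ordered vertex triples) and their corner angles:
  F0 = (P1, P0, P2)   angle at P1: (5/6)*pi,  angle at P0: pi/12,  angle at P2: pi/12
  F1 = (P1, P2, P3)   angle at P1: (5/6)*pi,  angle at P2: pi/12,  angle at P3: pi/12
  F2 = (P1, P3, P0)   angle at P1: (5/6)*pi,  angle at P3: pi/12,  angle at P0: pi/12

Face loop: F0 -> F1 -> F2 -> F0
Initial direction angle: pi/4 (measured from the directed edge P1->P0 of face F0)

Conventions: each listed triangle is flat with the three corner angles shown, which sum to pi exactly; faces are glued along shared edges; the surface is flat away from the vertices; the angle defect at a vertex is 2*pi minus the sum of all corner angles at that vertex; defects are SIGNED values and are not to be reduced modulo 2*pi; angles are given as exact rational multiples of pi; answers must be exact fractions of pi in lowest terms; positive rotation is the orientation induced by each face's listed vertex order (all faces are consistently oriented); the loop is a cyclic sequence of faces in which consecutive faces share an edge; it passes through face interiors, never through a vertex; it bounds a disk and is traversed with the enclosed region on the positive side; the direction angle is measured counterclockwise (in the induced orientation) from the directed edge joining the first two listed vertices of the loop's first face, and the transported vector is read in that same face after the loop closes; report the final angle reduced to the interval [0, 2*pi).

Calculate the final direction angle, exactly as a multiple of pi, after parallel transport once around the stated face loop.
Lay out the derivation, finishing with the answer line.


enclosed vertex P1: corner angles sum to (5/2)*pi, defect = 2*pi - (5/2)*pi = -pi/2
transport around the loop rotates by the sum of enclosed defects; add to the initial angle mod 2*pi
final angle = pi/4 - pi/2 = (7/4)*pi (mod 2*pi)

Answer: final direction angle = (7/4)*pi


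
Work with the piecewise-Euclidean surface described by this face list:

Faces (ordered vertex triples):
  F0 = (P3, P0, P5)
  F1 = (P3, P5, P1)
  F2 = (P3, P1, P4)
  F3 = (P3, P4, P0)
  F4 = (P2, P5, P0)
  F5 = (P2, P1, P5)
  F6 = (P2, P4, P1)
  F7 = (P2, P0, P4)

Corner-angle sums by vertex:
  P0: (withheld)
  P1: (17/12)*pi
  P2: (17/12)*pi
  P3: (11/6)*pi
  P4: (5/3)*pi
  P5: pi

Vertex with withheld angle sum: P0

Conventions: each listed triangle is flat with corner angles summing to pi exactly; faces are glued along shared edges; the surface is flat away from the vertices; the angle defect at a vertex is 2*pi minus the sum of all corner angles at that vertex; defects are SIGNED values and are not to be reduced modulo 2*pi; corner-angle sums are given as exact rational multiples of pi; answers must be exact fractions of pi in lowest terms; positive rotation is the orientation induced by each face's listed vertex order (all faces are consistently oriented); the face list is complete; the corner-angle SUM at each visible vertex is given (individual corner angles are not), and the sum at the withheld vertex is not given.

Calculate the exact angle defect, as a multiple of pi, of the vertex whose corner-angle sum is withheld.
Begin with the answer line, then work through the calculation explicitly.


Answer: defect(P0) = (4/3)*pi

V = 6, E = 12, F = 8; chi = V - E + F = 2
Gauss-Bonnet: total defect = 2*pi*chi = 4*pi; visible defects sum to (8/3)*pi


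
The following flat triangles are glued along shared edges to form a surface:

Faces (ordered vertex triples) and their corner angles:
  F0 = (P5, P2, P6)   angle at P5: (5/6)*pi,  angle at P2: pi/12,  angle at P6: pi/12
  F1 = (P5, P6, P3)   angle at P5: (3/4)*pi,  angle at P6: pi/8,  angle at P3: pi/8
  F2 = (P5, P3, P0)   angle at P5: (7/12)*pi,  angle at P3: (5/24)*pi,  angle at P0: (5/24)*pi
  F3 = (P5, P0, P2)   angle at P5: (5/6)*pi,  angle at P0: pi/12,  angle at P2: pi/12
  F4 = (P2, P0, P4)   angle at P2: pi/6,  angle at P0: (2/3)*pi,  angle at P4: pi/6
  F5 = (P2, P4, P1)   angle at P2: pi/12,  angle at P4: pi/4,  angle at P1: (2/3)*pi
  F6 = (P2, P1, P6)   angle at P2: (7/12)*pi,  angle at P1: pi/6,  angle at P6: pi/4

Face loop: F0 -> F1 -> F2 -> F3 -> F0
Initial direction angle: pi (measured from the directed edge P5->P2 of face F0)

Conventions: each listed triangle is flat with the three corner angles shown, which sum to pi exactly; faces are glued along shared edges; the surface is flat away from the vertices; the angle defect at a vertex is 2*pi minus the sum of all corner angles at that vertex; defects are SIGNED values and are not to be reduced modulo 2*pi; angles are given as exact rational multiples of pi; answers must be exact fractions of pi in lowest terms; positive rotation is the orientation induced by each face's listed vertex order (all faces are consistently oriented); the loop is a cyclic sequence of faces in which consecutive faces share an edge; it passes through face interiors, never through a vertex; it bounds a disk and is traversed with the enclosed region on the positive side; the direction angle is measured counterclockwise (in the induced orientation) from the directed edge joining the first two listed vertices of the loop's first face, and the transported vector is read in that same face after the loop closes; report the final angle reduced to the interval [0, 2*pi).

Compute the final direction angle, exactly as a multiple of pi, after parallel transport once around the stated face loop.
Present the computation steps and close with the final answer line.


enclosed vertex P5: corner angles sum to 3*pi, defect = 2*pi - 3*pi = -pi
transport around the loop rotates by the sum of enclosed defects; add to the initial angle mod 2*pi
final angle = pi - pi = 0 (mod 2*pi)

Answer: final direction angle = 0


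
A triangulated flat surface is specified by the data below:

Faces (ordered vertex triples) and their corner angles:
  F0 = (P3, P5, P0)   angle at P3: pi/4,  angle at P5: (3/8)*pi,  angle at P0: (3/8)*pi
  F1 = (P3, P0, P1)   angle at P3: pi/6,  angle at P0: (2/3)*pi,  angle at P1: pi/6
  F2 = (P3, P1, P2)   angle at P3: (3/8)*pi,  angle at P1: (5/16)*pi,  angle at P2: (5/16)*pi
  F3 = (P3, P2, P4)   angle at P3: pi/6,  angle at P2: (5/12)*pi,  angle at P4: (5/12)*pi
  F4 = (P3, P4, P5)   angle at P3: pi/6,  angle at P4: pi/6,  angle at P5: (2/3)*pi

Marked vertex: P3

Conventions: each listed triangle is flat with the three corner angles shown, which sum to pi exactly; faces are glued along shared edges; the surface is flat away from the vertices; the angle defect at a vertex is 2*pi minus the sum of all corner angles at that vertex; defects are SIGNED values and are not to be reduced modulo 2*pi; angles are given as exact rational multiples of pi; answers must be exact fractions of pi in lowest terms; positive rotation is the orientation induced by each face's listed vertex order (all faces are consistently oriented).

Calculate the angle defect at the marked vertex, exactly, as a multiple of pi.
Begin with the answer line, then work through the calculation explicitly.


Answer: defect(P3) = (7/8)*pi

Sum of corner angles at P3: (9/8)*pi
defect = 2*pi - (9/8)*pi


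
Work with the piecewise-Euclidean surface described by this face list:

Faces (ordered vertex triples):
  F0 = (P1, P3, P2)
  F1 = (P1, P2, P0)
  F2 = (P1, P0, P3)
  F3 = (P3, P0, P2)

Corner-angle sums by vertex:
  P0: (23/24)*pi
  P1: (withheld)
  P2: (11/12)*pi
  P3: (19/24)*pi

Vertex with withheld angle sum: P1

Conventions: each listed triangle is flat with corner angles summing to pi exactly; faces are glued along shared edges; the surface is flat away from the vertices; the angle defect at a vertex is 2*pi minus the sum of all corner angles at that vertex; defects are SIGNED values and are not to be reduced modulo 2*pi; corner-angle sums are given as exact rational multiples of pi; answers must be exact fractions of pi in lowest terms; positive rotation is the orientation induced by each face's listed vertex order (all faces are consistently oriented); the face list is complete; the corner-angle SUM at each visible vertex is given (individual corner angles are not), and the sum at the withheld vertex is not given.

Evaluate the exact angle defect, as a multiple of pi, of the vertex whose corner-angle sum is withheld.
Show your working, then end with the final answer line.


V = 4, E = 6, F = 4; chi = V - E + F = 2
Gauss-Bonnet: total defect = 2*pi*chi = 4*pi; visible defects sum to (10/3)*pi

Answer: defect(P1) = (2/3)*pi


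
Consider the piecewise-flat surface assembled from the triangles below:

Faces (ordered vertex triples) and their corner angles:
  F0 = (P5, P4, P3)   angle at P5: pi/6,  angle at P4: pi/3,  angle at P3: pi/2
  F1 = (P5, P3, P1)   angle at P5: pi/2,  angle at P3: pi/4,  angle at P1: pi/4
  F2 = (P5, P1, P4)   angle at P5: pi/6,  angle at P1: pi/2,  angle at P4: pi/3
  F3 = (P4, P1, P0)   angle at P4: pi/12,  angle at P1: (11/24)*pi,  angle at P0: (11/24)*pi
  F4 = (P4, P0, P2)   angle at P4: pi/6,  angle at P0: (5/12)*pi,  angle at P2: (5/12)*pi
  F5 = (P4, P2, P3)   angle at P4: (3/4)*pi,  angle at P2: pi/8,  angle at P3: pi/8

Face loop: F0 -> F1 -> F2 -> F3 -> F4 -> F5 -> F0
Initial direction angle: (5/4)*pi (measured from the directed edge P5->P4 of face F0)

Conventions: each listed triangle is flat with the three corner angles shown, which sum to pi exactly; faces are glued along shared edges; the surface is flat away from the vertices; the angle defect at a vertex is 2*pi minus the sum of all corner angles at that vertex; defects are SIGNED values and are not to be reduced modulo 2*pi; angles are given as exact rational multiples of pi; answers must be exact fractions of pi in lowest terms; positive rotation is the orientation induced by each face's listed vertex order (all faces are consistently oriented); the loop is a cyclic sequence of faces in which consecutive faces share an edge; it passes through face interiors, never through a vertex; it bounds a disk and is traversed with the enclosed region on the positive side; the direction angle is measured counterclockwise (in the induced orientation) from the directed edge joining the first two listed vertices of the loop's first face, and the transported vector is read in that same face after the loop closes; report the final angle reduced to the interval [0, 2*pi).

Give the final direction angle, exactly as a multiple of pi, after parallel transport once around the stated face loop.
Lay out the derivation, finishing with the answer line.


enclosed vertex P4: corner angles sum to (5/3)*pi, defect = 2*pi - (5/3)*pi = pi/3
enclosed vertex P5: corner angles sum to (5/6)*pi, defect = 2*pi - (5/6)*pi = (7/6)*pi
transport around the loop rotates by the sum of enclosed defects; add to the initial angle mod 2*pi
final angle = (5/4)*pi + (3/2)*pi = (3/4)*pi (mod 2*pi)

Answer: final direction angle = (3/4)*pi


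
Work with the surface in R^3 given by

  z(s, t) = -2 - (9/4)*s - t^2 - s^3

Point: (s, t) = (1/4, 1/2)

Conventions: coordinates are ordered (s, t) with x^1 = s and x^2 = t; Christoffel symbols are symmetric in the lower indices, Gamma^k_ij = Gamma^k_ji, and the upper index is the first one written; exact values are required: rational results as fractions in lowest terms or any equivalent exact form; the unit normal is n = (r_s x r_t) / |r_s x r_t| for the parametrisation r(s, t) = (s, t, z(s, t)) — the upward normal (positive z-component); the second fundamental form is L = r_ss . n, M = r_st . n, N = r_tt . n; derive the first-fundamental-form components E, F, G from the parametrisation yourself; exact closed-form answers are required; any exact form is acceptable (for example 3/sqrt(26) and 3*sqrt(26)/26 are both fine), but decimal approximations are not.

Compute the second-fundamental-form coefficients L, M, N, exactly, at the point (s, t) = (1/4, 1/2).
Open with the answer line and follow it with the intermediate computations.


Answer: L = -24*sqrt(2033)/2033, M = 0, N = -32*sqrt(2033)/2033

z_s = -39/16, z_t = -1, z_ss = -3/2, z_st = 0, z_tt = -2
E = 1777/256, F = 39/16, G = 2; answer radicand W^2 = 2033/256
unnormalised second-form numerators: l = -3/2, m = 0, n = -2; L = l/sqrt(2033/256), and similarly M = m/sqrt(W^2), N = n/sqrt(W^2)


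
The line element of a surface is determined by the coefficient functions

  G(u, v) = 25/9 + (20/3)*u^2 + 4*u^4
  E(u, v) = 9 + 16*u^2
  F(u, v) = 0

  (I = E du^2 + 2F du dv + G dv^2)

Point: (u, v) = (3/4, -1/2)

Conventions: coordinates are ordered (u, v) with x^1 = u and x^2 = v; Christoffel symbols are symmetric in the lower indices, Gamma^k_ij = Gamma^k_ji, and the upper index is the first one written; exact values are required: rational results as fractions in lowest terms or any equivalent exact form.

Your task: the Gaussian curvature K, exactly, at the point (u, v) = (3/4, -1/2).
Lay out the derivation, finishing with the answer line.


E = 18, F = 0, G = 4489/576, EG - F^2 = 4489/32 at the point
E_u = 24, E_v = 0, F_u = 0, F_v = 0, G_u = 67/4, G_v = 0
E_vv = 0, F_uv = 0, G_uu = 121/3
Apply the Brioschi formula K = (det M1 - det M2)/(EG - F^2)^2 over the derivative matrices of E, F, G.
M1 = [[-E_vv/2 + F_uv - G_uu/2, E_u/2, F_u - E_v/2], [F_v - G_u/2, E, F], [G_v/2, F, G]] = [[-121/6, 12, 0], [-67/8, 18, 0], [0, 0, 4489/576]]; det M1 = -785575/384
M2 = [[0, E_v/2, G_u/2], [E_v/2, E, F], [G_u/2, F, G]] = [[0, 0, 67/8], [0, 18, 0], [67/8, 0, 4489/576]]; det M2 = -40401/32
det M1 - det M2 = -300763/384; K = -300763/384 / (4489/32)^2 = -8/201

Answer: K = -8/201


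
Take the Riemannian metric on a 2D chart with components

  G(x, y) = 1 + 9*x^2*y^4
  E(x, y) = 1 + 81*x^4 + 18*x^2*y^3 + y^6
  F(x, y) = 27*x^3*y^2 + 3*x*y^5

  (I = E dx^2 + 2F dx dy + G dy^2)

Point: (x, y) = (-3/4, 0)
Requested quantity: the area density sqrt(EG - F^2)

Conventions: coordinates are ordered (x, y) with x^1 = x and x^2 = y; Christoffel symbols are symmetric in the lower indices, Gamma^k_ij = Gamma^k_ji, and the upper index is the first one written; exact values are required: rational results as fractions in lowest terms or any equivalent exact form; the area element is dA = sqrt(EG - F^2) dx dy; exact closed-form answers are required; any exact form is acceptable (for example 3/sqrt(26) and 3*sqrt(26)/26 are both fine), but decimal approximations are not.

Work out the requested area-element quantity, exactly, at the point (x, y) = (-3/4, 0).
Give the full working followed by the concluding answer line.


E = 6817/256, F = 0, G = 1; EG - F^2 = 6817/256

Answer: sqrt(EG - F^2) = sqrt(6817)/16


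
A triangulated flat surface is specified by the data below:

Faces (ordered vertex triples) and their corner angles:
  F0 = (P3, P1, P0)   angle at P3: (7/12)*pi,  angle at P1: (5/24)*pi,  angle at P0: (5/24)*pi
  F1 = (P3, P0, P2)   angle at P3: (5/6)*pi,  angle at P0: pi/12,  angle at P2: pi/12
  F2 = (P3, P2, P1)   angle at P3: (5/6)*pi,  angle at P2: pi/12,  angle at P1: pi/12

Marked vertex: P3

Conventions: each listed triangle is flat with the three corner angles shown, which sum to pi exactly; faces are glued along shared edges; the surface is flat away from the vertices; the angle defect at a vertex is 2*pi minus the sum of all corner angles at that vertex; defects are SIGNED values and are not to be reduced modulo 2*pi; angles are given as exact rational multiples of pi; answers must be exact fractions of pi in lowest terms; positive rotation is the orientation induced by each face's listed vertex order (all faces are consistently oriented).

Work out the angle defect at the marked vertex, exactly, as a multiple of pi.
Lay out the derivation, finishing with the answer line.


Sum of corner angles at P3: (9/4)*pi
defect = 2*pi - (9/4)*pi

Answer: defect(P3) = -pi/4


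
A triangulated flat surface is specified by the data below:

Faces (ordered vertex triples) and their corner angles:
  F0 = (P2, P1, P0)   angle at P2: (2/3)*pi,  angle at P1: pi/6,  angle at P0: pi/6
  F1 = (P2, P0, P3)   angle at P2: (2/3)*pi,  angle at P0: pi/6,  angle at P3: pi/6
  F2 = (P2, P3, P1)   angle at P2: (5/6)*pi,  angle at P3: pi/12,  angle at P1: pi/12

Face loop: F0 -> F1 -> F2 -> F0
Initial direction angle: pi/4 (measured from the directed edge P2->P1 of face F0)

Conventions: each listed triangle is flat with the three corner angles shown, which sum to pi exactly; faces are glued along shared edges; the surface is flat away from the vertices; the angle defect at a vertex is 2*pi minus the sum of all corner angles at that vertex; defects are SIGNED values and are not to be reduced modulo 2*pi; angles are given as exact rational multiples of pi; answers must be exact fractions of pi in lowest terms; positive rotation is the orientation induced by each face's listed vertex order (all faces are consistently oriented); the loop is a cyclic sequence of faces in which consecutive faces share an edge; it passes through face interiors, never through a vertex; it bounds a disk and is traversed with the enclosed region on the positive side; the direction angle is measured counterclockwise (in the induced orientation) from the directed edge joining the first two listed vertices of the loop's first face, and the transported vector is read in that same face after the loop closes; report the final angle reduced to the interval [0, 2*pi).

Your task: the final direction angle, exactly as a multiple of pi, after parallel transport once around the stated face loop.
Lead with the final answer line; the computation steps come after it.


Answer: final direction angle = pi/12

enclosed vertex P2: corner angles sum to (13/6)*pi, defect = 2*pi - (13/6)*pi = -pi/6
holonomy = initial angle + sum of enclosed defects (mod 2*pi), positive in the induced orientation
final angle = pi/4 - pi/6 = pi/12 (mod 2*pi)


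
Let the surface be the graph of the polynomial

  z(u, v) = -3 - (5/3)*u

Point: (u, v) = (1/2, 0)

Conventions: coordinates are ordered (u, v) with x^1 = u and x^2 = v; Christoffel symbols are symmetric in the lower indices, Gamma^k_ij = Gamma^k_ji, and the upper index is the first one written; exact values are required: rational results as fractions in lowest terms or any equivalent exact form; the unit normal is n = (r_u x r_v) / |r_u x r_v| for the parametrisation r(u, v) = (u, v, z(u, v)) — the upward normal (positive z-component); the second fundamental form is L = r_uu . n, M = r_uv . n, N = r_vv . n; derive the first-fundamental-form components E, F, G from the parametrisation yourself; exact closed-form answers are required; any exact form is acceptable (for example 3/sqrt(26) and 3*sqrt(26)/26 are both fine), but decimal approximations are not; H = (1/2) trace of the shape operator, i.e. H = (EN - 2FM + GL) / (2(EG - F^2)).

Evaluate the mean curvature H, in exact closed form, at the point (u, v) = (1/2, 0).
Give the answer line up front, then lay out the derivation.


Answer: H = 0

z_u = -5/3, z_v = 0, z_uu = 0, z_uv = 0, z_vv = 0
E = 34/9, F = 0, G = 1; answer radicand W^2 = 34/9
unnormalised second-form numerators: l = 0, m = 0, n = 0; L = l/sqrt(34/9), and similarly M = m/sqrt(W^2), N = n/sqrt(W^2)
H = (E*n - 2*F*m + G*l) / (2*(EG - F^2)*sqrt(W^2)); E*n - 2*F*m + G*l = 0, EG - F^2 = 34/9, so H = (0)/sqrt(34/9)


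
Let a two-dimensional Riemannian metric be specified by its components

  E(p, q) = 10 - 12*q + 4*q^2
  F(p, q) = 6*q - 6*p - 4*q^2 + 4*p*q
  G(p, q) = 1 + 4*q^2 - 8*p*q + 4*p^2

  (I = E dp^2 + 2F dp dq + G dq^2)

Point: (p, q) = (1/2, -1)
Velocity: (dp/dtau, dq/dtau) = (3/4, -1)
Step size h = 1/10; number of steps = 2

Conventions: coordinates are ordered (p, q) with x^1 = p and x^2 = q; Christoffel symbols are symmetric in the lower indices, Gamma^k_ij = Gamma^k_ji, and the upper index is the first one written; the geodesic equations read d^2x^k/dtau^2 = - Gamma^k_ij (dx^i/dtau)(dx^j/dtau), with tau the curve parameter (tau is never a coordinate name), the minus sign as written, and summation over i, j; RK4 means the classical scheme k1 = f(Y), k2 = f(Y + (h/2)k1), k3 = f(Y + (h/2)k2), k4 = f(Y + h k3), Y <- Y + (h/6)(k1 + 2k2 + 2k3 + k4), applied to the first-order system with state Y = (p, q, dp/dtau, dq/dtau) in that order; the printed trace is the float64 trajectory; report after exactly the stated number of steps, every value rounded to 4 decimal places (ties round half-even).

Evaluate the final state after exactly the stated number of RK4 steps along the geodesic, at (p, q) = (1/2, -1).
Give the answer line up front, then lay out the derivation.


Answer: p = 0.6373, q = -1.1921, dp/dtau = 0.6304, dq/dtau = -0.9235

f(Y) = (dp/dtau, dq/dtau, -Gamma^p_ij Y'^i Y'^j, -Gamma^q_ij Y'^i Y'^j) with the Gammas evaluated at the stage position; h = 0.100000; intermediate values shown to 6 dp
step 0: p = 0.5000, q = -1.0000, dp/dtau = 0.7500, dq/dtau = -1.0000
step 1:
  k1: at (p, q) = (0.500000, -1.000000), (dp/dtau, dq/dtau) = (0.750000, -1.000000); Gamma_ppp = 0.000000, Gamma_ppq = -0.285714, Gamma_pqq = 0.285714, Gamma_qpp = 0.000000, Gamma_qpq = 0.171429, Gamma_qqq = -0.171429; k1 = (0.750000, -1.000000, -0.714286, 0.428571)
  k2: at (p, q) = (0.537500, -1.050000), (dp/dtau, dq/dtau) = (0.714286, -0.978571); Gamma_ppp = 0.000000, Gamma_ppq = -0.275002, Gamma_pqq = 0.275002, Gamma_qpp = 0.000000, Gamma_qpq = 0.171202, Gamma_qqq = -0.171202; k2 = (0.714286, -0.978571, -0.647784, 0.403277)
  k3: at (p, q) = (0.535714, -1.048929), (dp/dtau, dq/dtau) = (0.717611, -0.979836); Gamma_ppp = 0.000000, Gamma_ppq = -0.275318, Gamma_pqq = 0.275318, Gamma_qpp = 0.000000, Gamma_qpq = 0.171162, Gamma_qqq = -0.171162; k3 = (0.717611, -0.979836, -0.651501, 0.405032)
  k4: at (p, q) = (0.571761, -1.097984), (dp/dtau, dq/dtau) = (0.684850, -0.959497); Gamma_ppp = 0.000000, Gamma_ppq = -0.265437, Gamma_pqq = 0.265437, Gamma_qpp = 0.000000, Gamma_qpq = 0.170599, Gamma_qqq = -0.170599; k4 = (0.684850, -0.959497, -0.593214, 0.381263)
  Y <- Y + (h/6)(k1 + 2k2 + 2k3 + k4): p = 0.5716, q = -1.0979, dp/dtau = 0.6849, dq/dtau = -0.9596
step 2:
  k1: at (p, q) = (0.571644, -1.097939), (dp/dtau, dq/dtau) = (0.684899, -0.959559); Gamma_ppp = 0.000000, Gamma_ppq = -0.265454, Gamma_pqq = 0.265454, Gamma_qpp = 0.000000, Gamma_qpq = 0.170596, Gamma_qqq = -0.170596; k1 = (0.684899, -0.959559, -0.593330, 0.381308)
  k2: at (p, q) = (0.605889, -1.145916), (dp/dtau, dq/dtau) = (0.655232, -0.940494); Gamma_ppp = 0.000000, Gamma_ppq = -0.256395, Gamma_pqq = 0.256395, Gamma_qpp = 0.000000, Gamma_qpq = 0.169754, Gamma_qqq = -0.169754; k2 = (0.655232, -0.940494, -0.542791, 0.359370)
  k3: at (p, q) = (0.604406, -1.144963), (dp/dtau, dq/dtau) = (0.657759, -0.941591); Gamma_ppp = 0.000000, Gamma_ppq = -0.256640, Gamma_pqq = 0.256640, Gamma_qpp = 0.000000, Gamma_qpq = 0.169741, Gamma_qqq = -0.169741; k3 = (0.657759, -0.941591, -0.545430, 0.360745)
  k4: at (p, q) = (0.637420, -1.192098), (dp/dtau, dq/dtau) = (0.630356, -0.923485); Gamma_ppp = 0.000000, Gamma_ppq = -0.248245, Gamma_pqq = 0.248245, Gamma_qpp = 0.000000, Gamma_qpq = 0.168704, Gamma_qqq = -0.168704; k4 = (0.630356, -0.923485, -0.500728, 0.340289)
  Y <- Y + (h/6)(k1 + 2k2 + 2k3 + k4): p = 0.6373, q = -1.1921, dp/dtau = 0.6304, dq/dtau = -0.9235


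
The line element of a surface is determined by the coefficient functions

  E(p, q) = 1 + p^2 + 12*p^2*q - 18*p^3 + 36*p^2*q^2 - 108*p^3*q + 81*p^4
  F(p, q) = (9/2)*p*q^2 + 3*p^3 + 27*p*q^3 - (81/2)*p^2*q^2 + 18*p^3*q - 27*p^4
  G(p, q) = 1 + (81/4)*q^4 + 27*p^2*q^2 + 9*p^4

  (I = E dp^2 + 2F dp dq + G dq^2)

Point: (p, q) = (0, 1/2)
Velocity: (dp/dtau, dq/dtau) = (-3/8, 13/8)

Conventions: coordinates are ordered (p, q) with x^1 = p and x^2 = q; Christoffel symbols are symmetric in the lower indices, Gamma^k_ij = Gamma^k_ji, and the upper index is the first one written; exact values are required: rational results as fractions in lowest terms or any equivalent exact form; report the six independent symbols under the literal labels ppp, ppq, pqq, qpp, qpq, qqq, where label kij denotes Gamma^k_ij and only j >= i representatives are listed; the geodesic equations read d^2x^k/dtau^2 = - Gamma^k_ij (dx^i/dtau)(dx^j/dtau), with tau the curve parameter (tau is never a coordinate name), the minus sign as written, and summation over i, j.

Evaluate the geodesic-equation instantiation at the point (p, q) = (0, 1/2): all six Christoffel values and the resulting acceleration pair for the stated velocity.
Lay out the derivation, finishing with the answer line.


E = 1, F = 0, G = 145/64 at the point
E_p = 0, E_q = 0, F_p = 9/2, F_q = 0, G_p = 0, G_q = 81/8
EG - F^2 = 145/64;  g^inv = (64/145) * [[145/64, 0], [0, 1]]
first-kind symbols [ij,l] = (1/2)(d_i g_jl + d_j g_il - d_l g_ij): [pp,p] = E_p/2 = 0, [pp,q] = F_p - E_q/2 = 9/2, [pq,p] = E_q/2 = 0, [pq,q] = G_p/2 = 0, [qq,p] = F_q - G_p/2 = 0, [qq,q] = G_q/2 = 81/16
Gamma^p_ij = (G*[ij,p] - F*[ij,q])/(EG - F^2), Gamma^q_ij = (E*[ij,q] - F*[ij,p])/(EG - F^2)
Gamma_ppp = 0, Gamma_ppq = 0, Gamma_pqq = 0, Gamma_qpp = 288/145, Gamma_qpq = 0, Gamma_qqq = 324/145
d^2p/dtau^2 = -(Gamma_ppp*(-3/8)^2 + 2*Gamma_ppq*(-3/8)*(13/8) + Gamma_pqq*(13/8)^2) = 0
d^2q/dtau^2 = -(Gamma_qpp*(-3/8)^2 + 2*Gamma_qpq*(-3/8)*(13/8) + Gamma_qqq*(13/8)^2) = -14337/2320

Answer: Gamma_ppp = 0, Gamma_ppq = 0, Gamma_pqq = 0, Gamma_qpp = 288/145, Gamma_qpq = 0, Gamma_qqq = 324/145; accelerations (d^2p/dtau^2, d^2q/dtau^2) = (0, -14337/2320)


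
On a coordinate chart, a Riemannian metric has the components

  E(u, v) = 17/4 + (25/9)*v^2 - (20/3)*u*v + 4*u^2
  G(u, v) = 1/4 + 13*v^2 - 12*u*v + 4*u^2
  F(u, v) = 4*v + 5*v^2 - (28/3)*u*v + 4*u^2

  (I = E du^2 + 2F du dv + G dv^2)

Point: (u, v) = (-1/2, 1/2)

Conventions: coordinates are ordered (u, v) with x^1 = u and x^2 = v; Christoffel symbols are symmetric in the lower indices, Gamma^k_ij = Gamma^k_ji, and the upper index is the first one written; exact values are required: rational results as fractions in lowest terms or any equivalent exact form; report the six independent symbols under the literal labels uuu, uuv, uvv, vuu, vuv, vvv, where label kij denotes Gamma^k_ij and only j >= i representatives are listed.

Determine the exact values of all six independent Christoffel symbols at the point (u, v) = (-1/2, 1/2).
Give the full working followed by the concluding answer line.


E = 137/18, F = 79/12, G = 15/2 at the point
E_u = -22/3, E_v = 55/9, F_u = -26/3, F_v = 41/3, G_u = -10, G_v = 19
EG - F^2 = 1979/144;  g^inv = (144/1979) * [[15/2, -79/12], [-79/12, 137/18]]
first-kind symbols [ij,l] = (1/2)(d_i g_jl + d_j g_il - d_l g_ij): [uu,u] = E_u/2 = -11/3, [uu,v] = F_u - E_v/2 = -211/18, [uv,u] = E_v/2 = 55/18, [uv,v] = G_u/2 = -5, [vv,u] = F_v - G_u/2 = 56/3, [vv,v] = G_v/2 = 19/2
Gamma^u_ij = (G*[ij,u] - F*[ij,v])/(EG - F^2), Gamma^v_ij = (E*[ij,v] - F*[ij,u])/(EG - F^2)

Answer: Gamma_uuu = 21458/5937, Gamma_uuv = 8040/1979, Gamma_uvv = 11154/1979, Gamma_vuu = -84344/17811, Gamma_vuv = -25130/5937, Gamma_vvv = -7284/1979


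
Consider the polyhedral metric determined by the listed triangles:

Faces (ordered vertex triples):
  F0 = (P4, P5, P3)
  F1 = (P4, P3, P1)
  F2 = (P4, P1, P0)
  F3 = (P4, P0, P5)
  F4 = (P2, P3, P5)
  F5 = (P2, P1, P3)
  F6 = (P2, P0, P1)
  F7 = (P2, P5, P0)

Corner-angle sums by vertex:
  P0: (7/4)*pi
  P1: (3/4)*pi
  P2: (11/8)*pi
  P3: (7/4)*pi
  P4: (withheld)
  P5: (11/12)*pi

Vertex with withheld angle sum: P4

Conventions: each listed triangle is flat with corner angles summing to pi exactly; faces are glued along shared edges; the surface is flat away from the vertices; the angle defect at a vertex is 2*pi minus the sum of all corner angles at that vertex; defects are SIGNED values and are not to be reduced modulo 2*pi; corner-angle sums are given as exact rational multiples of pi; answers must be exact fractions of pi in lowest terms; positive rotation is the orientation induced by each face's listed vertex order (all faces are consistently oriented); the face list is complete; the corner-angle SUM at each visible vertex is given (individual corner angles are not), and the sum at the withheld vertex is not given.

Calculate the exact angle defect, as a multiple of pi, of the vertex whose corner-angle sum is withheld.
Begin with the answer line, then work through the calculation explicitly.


Answer: defect(P4) = (13/24)*pi

V = 6, E = 12, F = 8; chi = V - E + F = 2
Gauss-Bonnet: total defect = 2*pi*chi = 4*pi; visible defects sum to (83/24)*pi
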